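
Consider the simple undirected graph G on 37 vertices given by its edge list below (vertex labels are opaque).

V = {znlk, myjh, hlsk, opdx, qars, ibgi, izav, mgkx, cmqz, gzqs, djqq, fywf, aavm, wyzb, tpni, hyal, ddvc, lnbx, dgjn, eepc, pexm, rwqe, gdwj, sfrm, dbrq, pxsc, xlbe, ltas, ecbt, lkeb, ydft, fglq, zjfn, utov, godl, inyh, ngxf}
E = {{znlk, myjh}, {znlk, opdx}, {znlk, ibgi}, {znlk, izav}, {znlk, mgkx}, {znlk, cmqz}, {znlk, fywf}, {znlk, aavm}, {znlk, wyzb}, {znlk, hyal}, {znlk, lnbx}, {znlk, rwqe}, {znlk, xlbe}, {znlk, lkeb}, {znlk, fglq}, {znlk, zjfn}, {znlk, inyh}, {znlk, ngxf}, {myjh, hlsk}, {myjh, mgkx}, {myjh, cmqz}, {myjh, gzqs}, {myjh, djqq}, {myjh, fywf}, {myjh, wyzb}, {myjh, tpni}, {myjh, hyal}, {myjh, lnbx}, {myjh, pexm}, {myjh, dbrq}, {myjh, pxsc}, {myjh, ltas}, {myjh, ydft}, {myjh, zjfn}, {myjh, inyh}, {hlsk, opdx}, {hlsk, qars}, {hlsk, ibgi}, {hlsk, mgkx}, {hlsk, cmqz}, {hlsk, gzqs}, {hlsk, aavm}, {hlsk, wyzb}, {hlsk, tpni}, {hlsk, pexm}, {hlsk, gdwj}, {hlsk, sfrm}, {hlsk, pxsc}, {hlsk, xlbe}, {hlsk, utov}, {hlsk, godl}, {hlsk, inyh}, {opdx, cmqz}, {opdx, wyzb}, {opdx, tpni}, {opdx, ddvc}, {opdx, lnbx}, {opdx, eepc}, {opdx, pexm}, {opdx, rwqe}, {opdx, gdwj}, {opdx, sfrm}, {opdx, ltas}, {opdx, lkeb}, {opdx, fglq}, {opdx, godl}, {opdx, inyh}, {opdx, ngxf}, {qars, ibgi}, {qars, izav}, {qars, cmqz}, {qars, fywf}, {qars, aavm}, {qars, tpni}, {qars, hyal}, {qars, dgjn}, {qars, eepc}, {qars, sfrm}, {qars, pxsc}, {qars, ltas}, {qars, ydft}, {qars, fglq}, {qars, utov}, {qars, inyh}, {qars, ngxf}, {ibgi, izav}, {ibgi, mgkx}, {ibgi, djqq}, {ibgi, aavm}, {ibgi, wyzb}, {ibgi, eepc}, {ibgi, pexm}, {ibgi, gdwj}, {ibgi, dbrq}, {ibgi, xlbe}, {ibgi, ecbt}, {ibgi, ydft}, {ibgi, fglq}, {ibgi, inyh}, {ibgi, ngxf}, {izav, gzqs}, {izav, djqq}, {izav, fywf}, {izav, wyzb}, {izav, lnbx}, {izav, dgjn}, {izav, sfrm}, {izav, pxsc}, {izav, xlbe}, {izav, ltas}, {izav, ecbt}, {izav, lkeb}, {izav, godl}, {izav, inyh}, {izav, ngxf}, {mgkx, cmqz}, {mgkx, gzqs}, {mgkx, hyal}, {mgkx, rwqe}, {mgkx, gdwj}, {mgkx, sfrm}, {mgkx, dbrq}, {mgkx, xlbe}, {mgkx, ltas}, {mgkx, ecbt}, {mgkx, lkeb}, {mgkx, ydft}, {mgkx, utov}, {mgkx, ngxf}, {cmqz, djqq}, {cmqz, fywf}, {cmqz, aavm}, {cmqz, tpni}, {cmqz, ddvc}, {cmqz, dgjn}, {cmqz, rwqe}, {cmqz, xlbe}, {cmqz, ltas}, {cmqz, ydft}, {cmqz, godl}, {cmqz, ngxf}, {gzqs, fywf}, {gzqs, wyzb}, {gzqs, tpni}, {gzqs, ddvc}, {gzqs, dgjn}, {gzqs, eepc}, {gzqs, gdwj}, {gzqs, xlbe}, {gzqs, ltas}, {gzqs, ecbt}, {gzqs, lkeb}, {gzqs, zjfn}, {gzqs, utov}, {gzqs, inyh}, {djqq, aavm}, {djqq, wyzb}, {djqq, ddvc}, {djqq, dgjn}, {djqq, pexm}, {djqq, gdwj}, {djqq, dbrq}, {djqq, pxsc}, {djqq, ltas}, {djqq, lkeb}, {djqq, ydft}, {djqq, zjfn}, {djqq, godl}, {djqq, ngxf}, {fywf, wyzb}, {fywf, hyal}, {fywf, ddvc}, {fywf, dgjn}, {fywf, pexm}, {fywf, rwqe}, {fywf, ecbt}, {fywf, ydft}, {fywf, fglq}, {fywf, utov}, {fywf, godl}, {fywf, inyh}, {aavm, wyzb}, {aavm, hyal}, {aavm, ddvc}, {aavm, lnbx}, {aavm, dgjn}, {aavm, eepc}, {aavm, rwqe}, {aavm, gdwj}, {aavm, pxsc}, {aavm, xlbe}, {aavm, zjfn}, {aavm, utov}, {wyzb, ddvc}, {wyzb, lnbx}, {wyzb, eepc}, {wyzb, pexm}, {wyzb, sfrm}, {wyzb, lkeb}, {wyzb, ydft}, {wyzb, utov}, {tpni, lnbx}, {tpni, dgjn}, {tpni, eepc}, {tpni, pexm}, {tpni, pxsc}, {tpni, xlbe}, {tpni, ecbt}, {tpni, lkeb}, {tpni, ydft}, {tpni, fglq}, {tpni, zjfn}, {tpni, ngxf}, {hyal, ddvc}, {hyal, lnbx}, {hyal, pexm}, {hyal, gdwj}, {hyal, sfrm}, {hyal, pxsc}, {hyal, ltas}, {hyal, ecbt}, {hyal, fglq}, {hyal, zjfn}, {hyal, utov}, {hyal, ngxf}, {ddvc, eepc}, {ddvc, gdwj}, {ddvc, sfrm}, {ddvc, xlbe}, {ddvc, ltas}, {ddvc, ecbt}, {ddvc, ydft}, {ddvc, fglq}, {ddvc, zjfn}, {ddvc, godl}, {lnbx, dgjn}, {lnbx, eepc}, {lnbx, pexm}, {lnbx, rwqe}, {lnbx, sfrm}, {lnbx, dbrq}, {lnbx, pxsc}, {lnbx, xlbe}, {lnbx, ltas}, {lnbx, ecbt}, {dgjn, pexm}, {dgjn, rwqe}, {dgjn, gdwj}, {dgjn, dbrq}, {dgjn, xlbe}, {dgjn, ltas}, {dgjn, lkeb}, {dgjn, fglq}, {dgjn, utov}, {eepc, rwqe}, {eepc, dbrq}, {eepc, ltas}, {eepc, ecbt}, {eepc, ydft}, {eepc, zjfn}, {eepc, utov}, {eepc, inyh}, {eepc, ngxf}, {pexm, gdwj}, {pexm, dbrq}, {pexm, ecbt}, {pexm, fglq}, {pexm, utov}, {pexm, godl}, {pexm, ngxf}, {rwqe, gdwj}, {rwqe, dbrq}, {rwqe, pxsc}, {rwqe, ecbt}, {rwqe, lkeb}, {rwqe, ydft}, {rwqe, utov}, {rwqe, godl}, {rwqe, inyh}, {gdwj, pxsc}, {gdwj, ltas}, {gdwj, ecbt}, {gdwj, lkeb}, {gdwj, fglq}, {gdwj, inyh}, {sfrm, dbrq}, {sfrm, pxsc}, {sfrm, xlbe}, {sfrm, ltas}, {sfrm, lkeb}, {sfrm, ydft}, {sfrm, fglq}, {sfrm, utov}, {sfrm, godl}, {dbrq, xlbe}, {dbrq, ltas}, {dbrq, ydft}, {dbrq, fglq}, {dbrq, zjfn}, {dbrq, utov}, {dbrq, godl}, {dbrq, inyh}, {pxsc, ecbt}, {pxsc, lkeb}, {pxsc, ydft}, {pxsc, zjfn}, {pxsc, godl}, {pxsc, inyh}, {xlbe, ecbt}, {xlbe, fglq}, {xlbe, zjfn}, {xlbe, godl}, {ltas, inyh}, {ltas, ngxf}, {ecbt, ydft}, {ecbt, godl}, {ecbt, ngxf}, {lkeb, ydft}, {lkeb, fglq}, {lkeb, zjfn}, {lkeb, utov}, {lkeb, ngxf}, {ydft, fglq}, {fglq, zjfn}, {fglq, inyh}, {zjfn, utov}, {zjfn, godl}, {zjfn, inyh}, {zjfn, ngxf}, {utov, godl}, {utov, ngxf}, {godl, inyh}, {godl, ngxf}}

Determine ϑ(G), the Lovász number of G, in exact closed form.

sqrt(37)

N(dbrq) = {myjh, ibgi, mgkx, djqq, lnbx, dgjn, eepc, pexm, rwqe, sfrm, xlbe, ltas, ydft, fglq, zjfn, utov, godl, inyh}, |N(dbrq)| = 18.
Vertex qars has 18 neighbors: hlsk, ibgi, izav, cmqz, fywf, aavm, tpni, hyal, dgjn, eepc, sfrm, pxsc, ltas, ydft, fglq, utov, inyh, ngxf.
N(gdwj) = {hlsk, opdx, ibgi, mgkx, gzqs, djqq, aavm, hyal, ddvc, dgjn, pexm, rwqe, pxsc, ltas, ecbt, lkeb, fglq, inyh}, |N(gdwj)| = 18.
Vertex utov has 18 neighbors: hlsk, qars, mgkx, gzqs, fywf, aavm, wyzb, hyal, dgjn, eepc, pexm, rwqe, sfrm, dbrq, lkeb, zjfn, godl, ngxf.
deg(v) = 18 for all v (|V|=37); Paley(37): SR with (k,λ,μ)=(18,8,9).
Distinct eigenvalues (to 5 d.p.): [18.0, 2.54138, -3.54138].
λ_max=18, λ_min=-sqrt(37)/2 - 1/2; ϑ = −37·λ_min/(λ_max−λ_min) = sqrt(37).
= 6.082762530… (decimal).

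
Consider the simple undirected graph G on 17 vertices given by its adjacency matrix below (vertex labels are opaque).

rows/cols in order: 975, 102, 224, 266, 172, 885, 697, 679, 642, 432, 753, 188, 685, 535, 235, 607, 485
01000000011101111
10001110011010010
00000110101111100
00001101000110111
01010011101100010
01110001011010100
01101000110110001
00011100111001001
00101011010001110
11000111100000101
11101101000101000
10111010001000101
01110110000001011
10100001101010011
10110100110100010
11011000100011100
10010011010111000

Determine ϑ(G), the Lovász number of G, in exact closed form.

sqrt(17)

N(266) = {172, 885, 679, 188, 685, 235, 607, 485}, |N(266)| = 8.
N(485) = {975, 266, 697, 679, 432, 188, 685, 535}, |N(485)| = 8.
deg(642) = 8; N(642) = {224, 172, 697, 679, 432, 535, 235, 607}.
deg(224) = 8; N(224) = {885, 697, 642, 753, 188, 685, 535, 235}.
Regular of degree 8 on 17 vertices: SR(17,8,3,4) — a Paley graph.
spec(A) ≈ [8.0, 1.562, -2.562] (distinct, 3 d.p.).
Lovász: ϑ = −17(-sqrt(17)/2 - 1/2)/(8+-(-sqrt(17)/2 - 1/2)) = sqrt(17).
Numerically 4.1231056.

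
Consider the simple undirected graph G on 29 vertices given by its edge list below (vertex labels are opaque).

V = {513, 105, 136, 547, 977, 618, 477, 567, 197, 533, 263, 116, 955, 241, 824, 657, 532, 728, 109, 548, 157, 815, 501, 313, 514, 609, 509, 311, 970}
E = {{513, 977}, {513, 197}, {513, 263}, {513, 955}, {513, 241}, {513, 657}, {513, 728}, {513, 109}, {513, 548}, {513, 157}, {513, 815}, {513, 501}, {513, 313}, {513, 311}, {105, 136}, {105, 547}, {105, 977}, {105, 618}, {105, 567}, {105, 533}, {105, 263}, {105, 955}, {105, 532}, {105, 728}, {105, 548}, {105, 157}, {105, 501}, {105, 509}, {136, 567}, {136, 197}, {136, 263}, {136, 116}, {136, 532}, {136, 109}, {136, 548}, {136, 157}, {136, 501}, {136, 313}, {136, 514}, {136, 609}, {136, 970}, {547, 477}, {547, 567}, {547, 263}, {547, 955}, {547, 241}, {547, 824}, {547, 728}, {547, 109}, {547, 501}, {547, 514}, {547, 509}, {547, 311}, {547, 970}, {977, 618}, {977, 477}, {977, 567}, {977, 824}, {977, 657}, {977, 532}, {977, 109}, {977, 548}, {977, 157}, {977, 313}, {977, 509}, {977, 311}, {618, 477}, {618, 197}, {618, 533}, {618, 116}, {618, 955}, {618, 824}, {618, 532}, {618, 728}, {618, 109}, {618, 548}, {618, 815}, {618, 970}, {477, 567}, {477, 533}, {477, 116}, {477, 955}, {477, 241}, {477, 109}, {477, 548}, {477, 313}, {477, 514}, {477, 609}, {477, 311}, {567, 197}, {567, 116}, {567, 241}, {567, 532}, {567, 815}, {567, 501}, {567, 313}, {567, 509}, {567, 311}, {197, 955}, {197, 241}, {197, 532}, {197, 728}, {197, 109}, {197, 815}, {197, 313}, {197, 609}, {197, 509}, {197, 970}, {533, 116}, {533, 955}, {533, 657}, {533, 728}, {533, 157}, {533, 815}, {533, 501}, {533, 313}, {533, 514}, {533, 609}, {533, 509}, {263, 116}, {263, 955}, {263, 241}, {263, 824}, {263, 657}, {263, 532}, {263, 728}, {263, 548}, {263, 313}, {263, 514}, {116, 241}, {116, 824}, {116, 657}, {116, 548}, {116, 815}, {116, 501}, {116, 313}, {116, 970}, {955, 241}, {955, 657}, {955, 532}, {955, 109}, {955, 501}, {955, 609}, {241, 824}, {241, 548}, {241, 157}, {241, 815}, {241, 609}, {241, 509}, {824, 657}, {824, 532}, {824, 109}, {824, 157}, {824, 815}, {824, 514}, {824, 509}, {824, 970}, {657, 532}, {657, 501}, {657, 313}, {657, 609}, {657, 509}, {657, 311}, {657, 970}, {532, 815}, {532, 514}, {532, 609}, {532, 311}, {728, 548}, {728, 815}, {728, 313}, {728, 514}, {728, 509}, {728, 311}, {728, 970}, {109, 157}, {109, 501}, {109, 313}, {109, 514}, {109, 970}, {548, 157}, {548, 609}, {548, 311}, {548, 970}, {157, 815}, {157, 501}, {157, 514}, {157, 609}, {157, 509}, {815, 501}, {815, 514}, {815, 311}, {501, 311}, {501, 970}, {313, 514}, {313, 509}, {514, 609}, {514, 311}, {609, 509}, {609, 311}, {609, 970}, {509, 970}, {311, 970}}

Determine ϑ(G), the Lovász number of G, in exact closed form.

sqrt(29)

deg(533) = 14; N(533) = {105, 618, 477, 116, 955, 657, 728, 157, 815, 501, 313, 514, 609, 509}.
Vertex 609 has 14 neighbors: 136, 477, 197, 533, 955, 241, 657, 532, 548, 157, 514, 509, 311, 970.
deg(728) = 14; N(728) = {513, 105, 547, 618, 197, 533, 263, 548, 815, 313, 514, 509, 311, 970}.
N(514) = {136, 547, 477, 533, 263, 824, 532, 728, 109, 157, 815, 313, 609, 311}, |N(514)| = 14.
deg(v) = 14 for all v (|V|=29); SR(29,14,6,7) — a Paley graph.
A has 3 distinct eigenvalues ≈ [14.0, 2.1926, -3.1926].
−29·(-sqrt(29)/2 - 1/2) / ((14)−(-sqrt(29)/2 - 1/2)) = sqrt(29) = ϑ(G).
ϑ(G) ≈ 5.3852.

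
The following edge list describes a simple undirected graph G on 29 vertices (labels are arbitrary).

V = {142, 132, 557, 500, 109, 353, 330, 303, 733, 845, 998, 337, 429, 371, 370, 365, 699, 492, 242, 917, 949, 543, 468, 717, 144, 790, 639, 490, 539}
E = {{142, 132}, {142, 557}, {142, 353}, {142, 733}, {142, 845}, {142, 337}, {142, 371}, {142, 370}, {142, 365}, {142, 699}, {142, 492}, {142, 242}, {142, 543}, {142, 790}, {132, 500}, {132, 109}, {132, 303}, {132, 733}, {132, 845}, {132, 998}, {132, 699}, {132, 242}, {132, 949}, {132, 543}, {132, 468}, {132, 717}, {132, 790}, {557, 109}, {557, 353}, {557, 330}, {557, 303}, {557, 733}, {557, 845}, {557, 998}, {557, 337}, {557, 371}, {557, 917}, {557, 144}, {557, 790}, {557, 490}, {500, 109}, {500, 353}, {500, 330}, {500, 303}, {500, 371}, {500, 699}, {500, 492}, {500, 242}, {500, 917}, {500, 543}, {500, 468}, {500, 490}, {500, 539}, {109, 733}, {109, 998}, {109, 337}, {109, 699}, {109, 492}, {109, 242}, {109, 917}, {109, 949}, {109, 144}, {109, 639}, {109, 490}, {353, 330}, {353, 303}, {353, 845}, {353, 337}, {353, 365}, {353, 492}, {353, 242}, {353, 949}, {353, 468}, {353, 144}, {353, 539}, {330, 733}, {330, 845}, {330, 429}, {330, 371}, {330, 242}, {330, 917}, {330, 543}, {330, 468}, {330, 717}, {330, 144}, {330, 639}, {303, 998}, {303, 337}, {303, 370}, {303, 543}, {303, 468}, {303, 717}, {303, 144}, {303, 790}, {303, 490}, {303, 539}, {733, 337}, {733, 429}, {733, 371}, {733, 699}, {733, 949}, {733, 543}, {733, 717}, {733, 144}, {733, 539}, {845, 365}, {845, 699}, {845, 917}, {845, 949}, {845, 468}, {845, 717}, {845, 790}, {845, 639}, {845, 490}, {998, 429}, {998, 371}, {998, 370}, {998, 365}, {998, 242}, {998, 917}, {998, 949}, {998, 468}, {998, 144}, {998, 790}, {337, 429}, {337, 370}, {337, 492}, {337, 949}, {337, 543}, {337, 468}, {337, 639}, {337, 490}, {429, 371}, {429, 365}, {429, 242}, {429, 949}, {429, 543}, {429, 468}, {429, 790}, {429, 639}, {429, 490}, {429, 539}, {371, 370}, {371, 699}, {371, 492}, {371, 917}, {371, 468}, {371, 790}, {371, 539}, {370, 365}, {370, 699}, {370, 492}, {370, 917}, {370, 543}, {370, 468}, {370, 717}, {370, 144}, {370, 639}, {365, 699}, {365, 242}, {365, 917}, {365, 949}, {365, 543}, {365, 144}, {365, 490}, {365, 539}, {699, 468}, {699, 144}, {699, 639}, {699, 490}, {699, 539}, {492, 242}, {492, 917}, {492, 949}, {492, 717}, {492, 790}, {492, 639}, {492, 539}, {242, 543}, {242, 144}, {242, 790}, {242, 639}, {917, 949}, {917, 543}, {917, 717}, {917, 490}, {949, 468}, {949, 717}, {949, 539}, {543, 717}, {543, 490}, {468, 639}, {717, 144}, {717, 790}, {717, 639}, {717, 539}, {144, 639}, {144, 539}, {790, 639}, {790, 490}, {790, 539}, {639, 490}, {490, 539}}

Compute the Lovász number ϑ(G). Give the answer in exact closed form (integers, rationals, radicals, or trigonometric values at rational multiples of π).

Vertex 365 has 14 neighbors: 142, 353, 845, 998, 429, 370, 699, 242, 917, 949, 543, 144, 490, 539.
deg(144) = 14; N(144) = {557, 109, 353, 330, 303, 733, 998, 370, 365, 699, 242, 717, 639, 539}.
Vertex 490 has 14 neighbors: 557, 500, 109, 303, 845, 337, 429, 365, 699, 917, 543, 790, 639, 539.
deg(949) = 14; N(949) = {132, 109, 353, 733, 845, 998, 337, 429, 365, 492, 917, 468, 717, 539}.
29-vertex 14-regular graph: strongly regular (29,14,6,7).
Distinct eigenvalues (to 6 d.p.): [14.0, 2.192582, -3.192582].
λ_max=14, λ_min=-sqrt(29)/2 - 1/2; ϑ = −29·λ_min/(λ_max−λ_min) = sqrt(29).
= 5.38516… (decimal).

sqrt(29)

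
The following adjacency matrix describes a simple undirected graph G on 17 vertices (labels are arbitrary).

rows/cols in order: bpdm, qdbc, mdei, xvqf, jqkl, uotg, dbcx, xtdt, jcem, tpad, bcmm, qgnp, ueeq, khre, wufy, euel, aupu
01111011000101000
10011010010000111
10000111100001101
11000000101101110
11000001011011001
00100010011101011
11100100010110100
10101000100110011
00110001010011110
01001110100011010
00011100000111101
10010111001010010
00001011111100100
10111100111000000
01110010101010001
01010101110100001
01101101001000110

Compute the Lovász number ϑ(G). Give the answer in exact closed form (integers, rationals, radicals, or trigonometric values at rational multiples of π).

sqrt(17)

deg(xvqf) = 8; N(xvqf) = {bpdm, qdbc, jcem, bcmm, qgnp, khre, wufy, euel}.
deg(dbcx) = 8; N(dbcx) = {bpdm, qdbc, mdei, uotg, tpad, qgnp, ueeq, wufy}.
N(mdei) = {bpdm, uotg, dbcx, xtdt, jcem, khre, wufy, aupu}, |N(mdei)| = 8.
deg(aupu) = 8; N(aupu) = {qdbc, mdei, jqkl, uotg, xtdt, bcmm, wufy, euel}.
Every vertex has degree 8 (N=17); Paley(17): SR with (k,λ,μ)=(8,3,4).
A has 3 distinct eigenvalues ≈ [8.0, 1.5616, -2.5616].
With N=17: ϑ(G) = 17·(-(-sqrt(17)/2 - 1/2))/(8−(-sqrt(17)/2 - 1/2)) = sqrt(17).
≈ 4.1231 (to 4 d.p.).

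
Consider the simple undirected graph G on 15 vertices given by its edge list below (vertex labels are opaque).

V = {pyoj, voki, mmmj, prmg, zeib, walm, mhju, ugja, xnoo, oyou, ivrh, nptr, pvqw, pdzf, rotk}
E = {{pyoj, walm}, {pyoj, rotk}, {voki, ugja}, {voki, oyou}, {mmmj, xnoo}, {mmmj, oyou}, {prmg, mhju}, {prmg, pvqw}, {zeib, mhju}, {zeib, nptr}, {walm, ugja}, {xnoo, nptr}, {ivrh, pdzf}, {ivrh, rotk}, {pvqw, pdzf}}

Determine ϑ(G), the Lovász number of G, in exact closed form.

15*cos(pi/15)/(cos(pi/15) + 1)

N(mmmj) = {xnoo, oyou}, |N(mmmj)| = 2.
deg(walm) = 2; N(walm) = {pyoj, ugja}.
N(pvqw) = {prmg, pdzf}, |N(pvqw)| = 2.
N(pyoj) = {walm, rotk}, |N(pyoj)| = 2.
G on 15 vertices is 2-regular; connected 2-regular on 15 ⇒ C_{15}.
Distinct eigenvalues (to 5 d.p.): [2.0, 1.82709, 1.33826, 0.61803, -0.20906, -1.0, -1.61803, -1.9563].
λ_max=2, λ_min=-2*cos(pi/15); ϑ = −15·λ_min/(λ_max−λ_min) = 15*cos(pi/15)/(cos(pi/15) + 1).
Numerically 7.41715.
Check 7 ≤ 15*cos(pi/15)/(cos(pi/15) + 1) ≤ 8: both strict.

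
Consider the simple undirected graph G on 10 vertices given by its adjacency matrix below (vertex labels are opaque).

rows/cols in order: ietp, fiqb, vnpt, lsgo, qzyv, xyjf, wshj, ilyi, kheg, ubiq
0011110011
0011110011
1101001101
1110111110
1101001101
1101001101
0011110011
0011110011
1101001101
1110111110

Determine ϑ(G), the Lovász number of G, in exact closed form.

N(ietp) = {vnpt, lsgo, qzyv, xyjf, kheg, ubiq}, |N(ietp)| = 6.
N(kheg) = {ietp, fiqb, lsgo, wshj, ilyi, ubiq}, |N(kheg)| = 6.
deg(wshj) = 6; N(wshj) = {vnpt, lsgo, qzyv, xyjf, kheg, ubiq}.
deg(xyjf) = 6; N(xyjf) = {ietp, fiqb, lsgo, wshj, ilyi, ubiq}.
K_{4,4,2} (perfect); ϑ(G) = α(G) = max{4,4,2} = 4.
ϑ(G) ≈ 4.0000000.
α=4, χ(Ḡ)=4; ϑ=4 lies between (collapsed).

4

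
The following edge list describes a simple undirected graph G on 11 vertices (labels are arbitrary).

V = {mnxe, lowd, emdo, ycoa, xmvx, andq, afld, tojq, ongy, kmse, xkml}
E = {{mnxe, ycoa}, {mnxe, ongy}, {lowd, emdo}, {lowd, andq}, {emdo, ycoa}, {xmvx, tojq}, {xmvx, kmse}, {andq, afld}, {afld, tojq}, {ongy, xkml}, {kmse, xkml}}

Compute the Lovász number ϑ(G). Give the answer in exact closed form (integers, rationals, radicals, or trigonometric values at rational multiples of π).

N(kmse) = {xmvx, xkml}, |N(kmse)| = 2.
N(tojq) = {xmvx, afld}, |N(tojq)| = 2.
Vertex afld has 2 neighbors: andq, tojq.
Vertex emdo has 2 neighbors: lowd, ycoa.
2-regular, N=11; a single 11-cycle (edge-transitive).
The 6 distinct eigenvalues: [2.0, 1.683, 0.831, -0.285, -1.31, -1.919].
Lovász (edge-transitive): ϑ = −11·(-2*cos(pi/11))/((2)−(-2*cos(pi/11))) = 11*cos(pi/11)/(cos(pi/11) + 1).
≈ 5.38630 (to 5 d.p.).
Check 5 ≤ 11*cos(pi/11)/(cos(pi/11) + 1) ≤ 6: both strict.

11*cos(pi/11)/(cos(pi/11) + 1)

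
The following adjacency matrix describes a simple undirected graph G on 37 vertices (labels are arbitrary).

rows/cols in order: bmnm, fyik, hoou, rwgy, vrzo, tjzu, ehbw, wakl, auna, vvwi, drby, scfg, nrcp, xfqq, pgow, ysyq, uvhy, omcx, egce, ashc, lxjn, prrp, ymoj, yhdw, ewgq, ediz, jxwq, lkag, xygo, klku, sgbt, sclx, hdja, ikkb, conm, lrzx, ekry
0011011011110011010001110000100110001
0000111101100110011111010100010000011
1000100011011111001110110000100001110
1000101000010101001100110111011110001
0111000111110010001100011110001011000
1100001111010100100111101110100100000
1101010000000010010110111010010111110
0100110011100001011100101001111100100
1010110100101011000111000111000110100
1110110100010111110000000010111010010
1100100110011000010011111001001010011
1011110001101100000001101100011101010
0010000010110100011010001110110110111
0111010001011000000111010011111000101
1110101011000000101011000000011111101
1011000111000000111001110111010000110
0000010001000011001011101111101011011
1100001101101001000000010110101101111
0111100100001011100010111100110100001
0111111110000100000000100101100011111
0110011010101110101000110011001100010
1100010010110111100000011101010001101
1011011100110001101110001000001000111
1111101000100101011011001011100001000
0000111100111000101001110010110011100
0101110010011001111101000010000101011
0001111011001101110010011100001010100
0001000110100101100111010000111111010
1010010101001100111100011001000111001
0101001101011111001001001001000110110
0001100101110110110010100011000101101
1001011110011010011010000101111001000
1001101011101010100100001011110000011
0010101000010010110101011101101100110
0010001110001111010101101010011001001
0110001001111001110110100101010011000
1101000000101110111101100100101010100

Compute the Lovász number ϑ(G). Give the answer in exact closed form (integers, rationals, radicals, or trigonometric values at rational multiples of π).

deg(scfg) = 18; N(scfg) = {bmnm, hoou, rwgy, vrzo, tjzu, vvwi, drby, nrcp, xfqq, prrp, ymoj, ewgq, ediz, klku, sgbt, sclx, ikkb, lrzx}.
N(xygo) = {bmnm, hoou, tjzu, wakl, vvwi, nrcp, xfqq, uvhy, omcx, egce, ashc, yhdw, ewgq, lkag, sclx, hdja, ikkb, ekry}, |N(xygo)| = 18.
N(lkag) = {rwgy, wakl, auna, drby, xfqq, ysyq, uvhy, ashc, lxjn, prrp, yhdw, xygo, klku, sgbt, sclx, hdja, ikkb, lrzx}, |N(lkag)| = 18.
N(ehbw) = {bmnm, fyik, rwgy, tjzu, pgow, omcx, ashc, lxjn, ymoj, yhdw, ewgq, jxwq, klku, sclx, hdja, ikkb, conm, lrzx}, |N(ehbw)| = 18.
Regular of degree 18 on 37 vertices: Paley(37): SR with (k,λ,μ)=(18,8,9).
A has 3 distinct eigenvalues ≈ [18.0, 2.5414, -3.5414].
ϑ = −N·λ_min/(λ_max−λ_min) = −37·(-sqrt(37)/2 - 1/2)/(18−(-sqrt(37)/2 - 1/2)) = sqrt(37).
= 6.0827625… (decimal).

sqrt(37)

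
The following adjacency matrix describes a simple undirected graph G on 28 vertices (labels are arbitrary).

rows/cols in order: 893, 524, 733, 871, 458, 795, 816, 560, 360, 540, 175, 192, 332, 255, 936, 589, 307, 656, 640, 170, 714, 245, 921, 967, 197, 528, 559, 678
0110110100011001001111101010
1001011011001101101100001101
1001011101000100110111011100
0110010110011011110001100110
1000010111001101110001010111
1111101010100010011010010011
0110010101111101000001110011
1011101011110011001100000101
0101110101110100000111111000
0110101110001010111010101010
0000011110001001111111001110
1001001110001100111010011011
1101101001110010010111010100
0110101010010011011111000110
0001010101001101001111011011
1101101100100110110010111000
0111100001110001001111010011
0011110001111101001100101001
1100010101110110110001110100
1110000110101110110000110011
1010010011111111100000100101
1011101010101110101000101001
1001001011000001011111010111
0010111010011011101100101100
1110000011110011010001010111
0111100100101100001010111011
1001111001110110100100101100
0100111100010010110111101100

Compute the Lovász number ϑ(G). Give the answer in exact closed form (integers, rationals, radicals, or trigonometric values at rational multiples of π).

7

Vertex 197 has 15 neighbors: 893, 524, 733, 360, 540, 175, 192, 936, 589, 656, 245, 967, 528, 559, 678.
Vertex 893 has 15 neighbors: 524, 733, 458, 795, 560, 192, 332, 589, 640, 170, 714, 245, 921, 197, 559.
deg(816) = 15; N(816) = {524, 733, 795, 560, 540, 175, 192, 332, 255, 589, 245, 921, 967, 559, 678}.
N(733) = {893, 871, 795, 816, 560, 540, 255, 307, 656, 170, 714, 245, 967, 197, 528}, |N(733)| = 15.
Every vertex has degree 15 (N=28); this is K(8,2), the Kneser graph.
spec(A) ≈ [15.0, 1.0, -5.0] (distinct, 3 d.p.).
Lovász (edge-transitive): ϑ = −28·(-5)/((15)−(-5)) = 7.
Numerically 7.00000.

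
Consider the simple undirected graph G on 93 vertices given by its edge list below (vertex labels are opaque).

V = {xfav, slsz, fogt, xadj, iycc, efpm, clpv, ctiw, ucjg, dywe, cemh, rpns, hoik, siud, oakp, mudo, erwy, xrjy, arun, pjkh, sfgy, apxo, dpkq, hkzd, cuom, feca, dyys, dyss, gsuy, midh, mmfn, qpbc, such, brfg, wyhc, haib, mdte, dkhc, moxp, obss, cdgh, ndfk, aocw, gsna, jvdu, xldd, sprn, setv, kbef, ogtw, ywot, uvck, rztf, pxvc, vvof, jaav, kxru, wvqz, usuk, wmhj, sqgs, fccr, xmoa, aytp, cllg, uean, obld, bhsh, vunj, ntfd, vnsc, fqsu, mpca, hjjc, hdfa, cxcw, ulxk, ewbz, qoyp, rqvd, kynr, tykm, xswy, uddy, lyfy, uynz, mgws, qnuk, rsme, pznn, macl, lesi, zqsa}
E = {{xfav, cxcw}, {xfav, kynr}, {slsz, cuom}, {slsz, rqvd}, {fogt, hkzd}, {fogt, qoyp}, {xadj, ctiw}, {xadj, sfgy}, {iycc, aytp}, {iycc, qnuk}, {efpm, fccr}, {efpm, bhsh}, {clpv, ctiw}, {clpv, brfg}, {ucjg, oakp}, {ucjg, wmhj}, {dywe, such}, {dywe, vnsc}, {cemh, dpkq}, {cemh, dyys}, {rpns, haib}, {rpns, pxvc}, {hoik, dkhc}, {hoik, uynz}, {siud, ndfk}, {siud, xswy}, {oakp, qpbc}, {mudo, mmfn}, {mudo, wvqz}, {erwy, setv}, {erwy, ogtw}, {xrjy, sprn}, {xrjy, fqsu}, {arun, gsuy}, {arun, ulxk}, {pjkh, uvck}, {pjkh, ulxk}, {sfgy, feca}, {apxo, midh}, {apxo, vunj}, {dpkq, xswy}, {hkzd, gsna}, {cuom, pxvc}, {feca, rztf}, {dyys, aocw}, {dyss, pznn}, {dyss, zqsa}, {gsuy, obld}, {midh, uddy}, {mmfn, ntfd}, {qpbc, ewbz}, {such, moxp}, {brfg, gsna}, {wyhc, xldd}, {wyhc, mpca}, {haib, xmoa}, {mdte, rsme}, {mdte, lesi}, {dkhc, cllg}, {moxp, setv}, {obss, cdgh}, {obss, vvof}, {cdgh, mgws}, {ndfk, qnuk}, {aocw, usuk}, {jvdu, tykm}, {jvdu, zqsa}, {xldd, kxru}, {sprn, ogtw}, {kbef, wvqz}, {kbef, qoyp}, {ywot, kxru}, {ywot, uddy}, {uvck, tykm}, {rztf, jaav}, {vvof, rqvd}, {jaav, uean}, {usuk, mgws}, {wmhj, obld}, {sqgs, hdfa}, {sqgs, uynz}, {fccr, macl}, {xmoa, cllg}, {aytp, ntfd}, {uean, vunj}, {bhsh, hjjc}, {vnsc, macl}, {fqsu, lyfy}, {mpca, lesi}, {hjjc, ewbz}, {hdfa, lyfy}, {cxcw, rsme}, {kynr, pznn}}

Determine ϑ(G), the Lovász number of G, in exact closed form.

deg(sqgs) = 2; N(sqgs) = {hdfa, uynz}.
Vertex cdgh has 2 neighbors: obss, mgws.
Vertex haib has 2 neighbors: rpns, xmoa.
deg(fogt) = 2; N(fogt) = {hkzd, qoyp}.
G on 93 vertices is 2-regular; this is C_{93}, the 93-cycle.
spec(A) ≈ [2.0, 1.99544, 1.98177, 1.95906, 1.92741, 1.88697, 1.83792, 1.78048, 1.71491, 1.64153, 1.56065, 1.47265, 1.37793, 1.27693, 1.1701, 1.05793, 0.94093, 0.81964, 0.69461, 0.56641, 0.43563, 0.30286, 0.1687, 0.03378, -0.1013, -0.23591, -0.36945, -0.50131, -0.63087, -0.75756, -0.88079, -1.0, -1.11465, -1.22421, -1.32819, -1.42611, -1.51752, -1.602, -1.67918, -1.74869, -1.81023, -1.86351, -1.90828, -1.94434, -1.97154, -1.98974, -1.99886] (distinct, 5 d.p.).
With N=93: ϑ(G) = 93·(-(-1)*2*cos(pi/93))/(2−(-2*cos(pi/93))) = 93*cos(pi/93)/(cos(pi/93) + 1).
= 46.4867… (decimal).
Lovász sandwich 46 ≤ 93*cos(pi/93)/(cos(pi/93) + 1) ≤ 47: both strict.

93*cos(pi/93)/(cos(pi/93) + 1)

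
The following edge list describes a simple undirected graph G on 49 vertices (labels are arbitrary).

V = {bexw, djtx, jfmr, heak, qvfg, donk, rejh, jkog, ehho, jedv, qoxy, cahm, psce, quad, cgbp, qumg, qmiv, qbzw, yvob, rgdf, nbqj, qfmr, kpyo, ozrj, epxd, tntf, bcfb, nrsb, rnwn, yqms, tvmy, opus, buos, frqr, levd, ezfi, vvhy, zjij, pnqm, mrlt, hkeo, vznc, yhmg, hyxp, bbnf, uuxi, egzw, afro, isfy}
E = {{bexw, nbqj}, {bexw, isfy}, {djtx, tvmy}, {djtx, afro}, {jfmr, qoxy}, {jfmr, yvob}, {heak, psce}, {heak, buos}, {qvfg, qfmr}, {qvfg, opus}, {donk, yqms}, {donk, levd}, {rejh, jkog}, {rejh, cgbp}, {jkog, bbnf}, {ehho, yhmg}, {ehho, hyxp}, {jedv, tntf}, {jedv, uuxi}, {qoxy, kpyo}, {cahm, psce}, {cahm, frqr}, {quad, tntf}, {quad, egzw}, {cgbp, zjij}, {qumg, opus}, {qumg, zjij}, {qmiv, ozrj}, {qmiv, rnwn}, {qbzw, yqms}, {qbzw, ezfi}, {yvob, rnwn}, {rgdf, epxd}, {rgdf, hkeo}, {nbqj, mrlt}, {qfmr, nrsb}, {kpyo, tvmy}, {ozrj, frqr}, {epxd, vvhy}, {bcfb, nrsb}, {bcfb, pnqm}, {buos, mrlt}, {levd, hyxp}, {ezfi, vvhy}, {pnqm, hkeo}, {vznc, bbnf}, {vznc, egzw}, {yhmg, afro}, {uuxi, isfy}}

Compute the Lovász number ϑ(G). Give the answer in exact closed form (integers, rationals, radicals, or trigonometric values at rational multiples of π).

Vertex tvmy has 2 neighbors: djtx, kpyo.
deg(quad) = 2; N(quad) = {tntf, egzw}.
N(frqr) = {cahm, ozrj}, |N(frqr)| = 2.
deg(cahm) = 2; N(cahm) = {psce, frqr}.
49-vertex 2-regular graph: this is C_{49}, the 49-cycle.
Distinct eigenvalues (to 5 d.p.): [2.0, 1.98358, 1.93459, 1.85383, 1.74264, 1.60283, 1.4367, 1.24698, 1.03679, 0.80957, 0.56906, 0.3192, 0.0641, -0.19205, -0.44504, -0.69073, -0.92508, -1.14423, -1.3446, -1.52289, -1.67618, -1.80194, -1.89811, -1.96312, -1.99589].
With N=49: ϑ(G) = 49·(-(-1)*2*cos(pi/49))/(2−(-2*cos(pi/49))) = 49*cos(pi/49)/(cos(pi/49) + 1).
Numerically 24.47481.
α=24, χ(Ḡ)=25; ϑ=49*cos(pi/49)/(cos(pi/49) + 1) lies between (both strict).

49*cos(pi/49)/(cos(pi/49) + 1)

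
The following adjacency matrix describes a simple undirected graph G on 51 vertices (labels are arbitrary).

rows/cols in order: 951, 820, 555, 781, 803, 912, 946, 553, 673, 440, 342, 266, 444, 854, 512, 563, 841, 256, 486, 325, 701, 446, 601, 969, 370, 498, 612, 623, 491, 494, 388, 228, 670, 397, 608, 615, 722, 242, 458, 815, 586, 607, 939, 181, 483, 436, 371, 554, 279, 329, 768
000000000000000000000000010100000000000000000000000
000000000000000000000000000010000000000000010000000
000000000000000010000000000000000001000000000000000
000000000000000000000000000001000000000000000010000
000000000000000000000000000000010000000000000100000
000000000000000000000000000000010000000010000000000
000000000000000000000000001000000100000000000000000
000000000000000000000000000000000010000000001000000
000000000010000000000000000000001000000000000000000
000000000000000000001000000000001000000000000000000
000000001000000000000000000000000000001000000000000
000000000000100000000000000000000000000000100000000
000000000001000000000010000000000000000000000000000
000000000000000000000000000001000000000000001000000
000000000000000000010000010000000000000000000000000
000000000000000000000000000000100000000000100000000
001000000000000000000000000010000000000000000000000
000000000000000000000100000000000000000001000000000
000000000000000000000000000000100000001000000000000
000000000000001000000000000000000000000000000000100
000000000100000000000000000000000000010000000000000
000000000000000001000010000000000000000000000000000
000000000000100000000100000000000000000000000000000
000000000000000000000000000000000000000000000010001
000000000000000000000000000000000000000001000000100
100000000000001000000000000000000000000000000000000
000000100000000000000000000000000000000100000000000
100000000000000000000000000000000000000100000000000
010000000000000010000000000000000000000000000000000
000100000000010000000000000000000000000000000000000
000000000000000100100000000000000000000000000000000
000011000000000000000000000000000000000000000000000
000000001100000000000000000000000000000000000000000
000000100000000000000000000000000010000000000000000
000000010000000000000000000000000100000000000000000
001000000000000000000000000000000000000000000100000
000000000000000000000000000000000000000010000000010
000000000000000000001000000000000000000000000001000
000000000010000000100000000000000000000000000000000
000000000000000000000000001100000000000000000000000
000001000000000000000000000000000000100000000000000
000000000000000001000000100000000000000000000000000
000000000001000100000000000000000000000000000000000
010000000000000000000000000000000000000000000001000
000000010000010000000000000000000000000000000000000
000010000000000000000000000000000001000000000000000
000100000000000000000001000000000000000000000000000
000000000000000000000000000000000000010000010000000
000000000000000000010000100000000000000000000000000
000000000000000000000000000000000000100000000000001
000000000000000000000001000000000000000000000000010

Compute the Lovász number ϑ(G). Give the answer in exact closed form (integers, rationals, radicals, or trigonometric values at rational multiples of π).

51*cos(pi/51)/(cos(pi/51) + 1)

N(266) = {444, 939}, |N(266)| = 2.
Vertex 607 has 2 neighbors: 256, 370.
N(601) = {444, 446}, |N(601)| = 2.
Vertex 498 has 2 neighbors: 951, 512.
Regular of degree 2 on 51 vertices: a single 51-cycle (edge-transitive).
spec(A) ≈ [2.0, 1.985, 1.94, 1.865, 1.762, 1.632, 1.478, 1.301, 1.105, 0.891, 0.665, 0.428, 0.185, -0.062, -0.307, -0.547, -0.78, -1.0, -1.205, -1.392, -1.558, -1.7, -1.817, -1.906, -1.966, -1.996] (distinct, 3 d.p.).
Lovász: ϑ = −51(-2*cos(pi/51))/(2+-(-1)*2*cos(pi/51)) = 51*cos(pi/51)/(cos(pi/51) + 1).
Numerically 25.4757945.
Sandwich: α(G)=25 ≤ ϑ(G)=51*cos(pi/51)/(cos(pi/51) + 1) ≤ χ(Ḡ)=26 (both strict).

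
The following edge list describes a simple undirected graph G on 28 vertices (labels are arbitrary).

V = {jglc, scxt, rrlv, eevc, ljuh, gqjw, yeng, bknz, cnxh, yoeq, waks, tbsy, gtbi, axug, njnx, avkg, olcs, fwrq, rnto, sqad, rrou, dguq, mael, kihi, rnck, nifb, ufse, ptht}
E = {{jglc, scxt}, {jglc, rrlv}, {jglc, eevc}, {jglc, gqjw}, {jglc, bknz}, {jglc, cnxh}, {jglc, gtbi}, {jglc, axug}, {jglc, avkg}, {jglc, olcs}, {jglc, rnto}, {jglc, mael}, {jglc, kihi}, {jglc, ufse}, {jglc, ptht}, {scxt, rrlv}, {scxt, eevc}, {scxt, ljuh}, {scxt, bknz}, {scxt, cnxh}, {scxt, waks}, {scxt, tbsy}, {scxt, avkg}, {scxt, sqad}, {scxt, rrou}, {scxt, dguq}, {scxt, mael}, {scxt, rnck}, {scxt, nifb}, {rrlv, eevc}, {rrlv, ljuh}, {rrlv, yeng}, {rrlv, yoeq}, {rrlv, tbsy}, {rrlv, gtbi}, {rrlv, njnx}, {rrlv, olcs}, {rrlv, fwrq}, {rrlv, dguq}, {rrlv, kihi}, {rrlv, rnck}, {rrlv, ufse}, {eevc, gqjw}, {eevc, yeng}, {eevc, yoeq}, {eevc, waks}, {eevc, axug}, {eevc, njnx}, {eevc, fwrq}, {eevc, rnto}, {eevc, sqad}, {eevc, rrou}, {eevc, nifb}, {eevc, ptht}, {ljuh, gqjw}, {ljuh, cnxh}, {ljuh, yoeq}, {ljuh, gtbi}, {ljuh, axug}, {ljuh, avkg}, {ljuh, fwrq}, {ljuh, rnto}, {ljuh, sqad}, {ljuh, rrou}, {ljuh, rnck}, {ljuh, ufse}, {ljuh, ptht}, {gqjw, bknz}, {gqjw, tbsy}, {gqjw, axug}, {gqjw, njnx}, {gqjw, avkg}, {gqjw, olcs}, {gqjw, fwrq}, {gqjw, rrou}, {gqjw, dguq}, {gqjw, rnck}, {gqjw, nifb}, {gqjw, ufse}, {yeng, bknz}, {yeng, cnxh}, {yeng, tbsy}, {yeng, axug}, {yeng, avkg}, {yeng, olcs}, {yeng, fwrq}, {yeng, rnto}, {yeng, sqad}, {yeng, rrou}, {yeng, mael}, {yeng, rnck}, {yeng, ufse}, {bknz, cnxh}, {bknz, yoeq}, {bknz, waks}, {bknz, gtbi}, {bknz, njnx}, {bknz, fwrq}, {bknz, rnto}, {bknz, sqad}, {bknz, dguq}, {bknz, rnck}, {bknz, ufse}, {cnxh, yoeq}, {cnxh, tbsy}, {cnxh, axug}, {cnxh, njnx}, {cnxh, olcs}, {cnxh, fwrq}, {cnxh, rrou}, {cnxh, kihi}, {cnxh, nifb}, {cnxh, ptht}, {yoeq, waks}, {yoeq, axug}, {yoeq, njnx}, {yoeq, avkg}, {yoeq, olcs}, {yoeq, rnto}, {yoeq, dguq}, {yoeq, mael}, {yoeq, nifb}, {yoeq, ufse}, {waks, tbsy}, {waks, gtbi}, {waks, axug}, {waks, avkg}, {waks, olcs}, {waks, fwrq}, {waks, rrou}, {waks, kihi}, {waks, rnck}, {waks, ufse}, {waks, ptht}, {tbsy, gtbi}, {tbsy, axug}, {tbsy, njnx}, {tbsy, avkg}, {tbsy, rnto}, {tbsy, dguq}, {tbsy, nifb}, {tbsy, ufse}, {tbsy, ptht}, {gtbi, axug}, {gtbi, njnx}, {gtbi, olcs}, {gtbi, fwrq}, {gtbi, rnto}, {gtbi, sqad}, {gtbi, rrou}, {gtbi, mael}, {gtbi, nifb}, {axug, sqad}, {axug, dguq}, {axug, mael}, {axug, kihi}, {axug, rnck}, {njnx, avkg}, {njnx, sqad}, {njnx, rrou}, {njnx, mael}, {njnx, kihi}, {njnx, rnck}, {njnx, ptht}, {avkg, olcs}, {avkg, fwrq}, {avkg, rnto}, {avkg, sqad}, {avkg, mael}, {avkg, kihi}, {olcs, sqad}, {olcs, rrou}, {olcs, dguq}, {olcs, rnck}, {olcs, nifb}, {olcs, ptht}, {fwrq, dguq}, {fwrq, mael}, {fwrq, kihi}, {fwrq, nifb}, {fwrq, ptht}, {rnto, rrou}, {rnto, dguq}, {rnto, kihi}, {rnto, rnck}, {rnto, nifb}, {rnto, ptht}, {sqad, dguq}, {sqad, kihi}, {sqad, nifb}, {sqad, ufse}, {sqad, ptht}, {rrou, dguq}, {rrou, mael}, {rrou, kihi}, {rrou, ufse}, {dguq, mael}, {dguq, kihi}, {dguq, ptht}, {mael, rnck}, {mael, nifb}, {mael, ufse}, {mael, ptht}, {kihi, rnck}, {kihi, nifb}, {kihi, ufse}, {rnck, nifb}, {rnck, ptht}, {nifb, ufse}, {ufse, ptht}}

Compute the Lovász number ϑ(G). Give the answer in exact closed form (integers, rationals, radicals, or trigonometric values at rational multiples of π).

N(scxt) = {jglc, rrlv, eevc, ljuh, bknz, cnxh, waks, tbsy, avkg, sqad, rrou, dguq, mael, rnck, nifb}, |N(scxt)| = 15.
deg(rnck) = 15; N(rnck) = {scxt, rrlv, ljuh, gqjw, yeng, bknz, waks, axug, njnx, olcs, rnto, mael, kihi, nifb, ptht}.
deg(yoeq) = 15; N(yoeq) = {rrlv, eevc, ljuh, bknz, cnxh, waks, axug, njnx, avkg, olcs, rnto, dguq, mael, nifb, ufse}.
Vertex avkg has 15 neighbors: jglc, scxt, ljuh, gqjw, yeng, yoeq, waks, tbsy, njnx, olcs, fwrq, rnto, sqad, mael, kihi.
deg(v) = 15 for all v (|V|=28); this is K(8,2), the Kneser graph.
Distinct eigenvalues (to 4 d.p.): [15.0, 1.0, -5.0].
Lovász (edge-transitive): ϑ = −28·(-5)/((15)−(-5)) = 7.
≈ 7.0000 (to 4 d.p.).

7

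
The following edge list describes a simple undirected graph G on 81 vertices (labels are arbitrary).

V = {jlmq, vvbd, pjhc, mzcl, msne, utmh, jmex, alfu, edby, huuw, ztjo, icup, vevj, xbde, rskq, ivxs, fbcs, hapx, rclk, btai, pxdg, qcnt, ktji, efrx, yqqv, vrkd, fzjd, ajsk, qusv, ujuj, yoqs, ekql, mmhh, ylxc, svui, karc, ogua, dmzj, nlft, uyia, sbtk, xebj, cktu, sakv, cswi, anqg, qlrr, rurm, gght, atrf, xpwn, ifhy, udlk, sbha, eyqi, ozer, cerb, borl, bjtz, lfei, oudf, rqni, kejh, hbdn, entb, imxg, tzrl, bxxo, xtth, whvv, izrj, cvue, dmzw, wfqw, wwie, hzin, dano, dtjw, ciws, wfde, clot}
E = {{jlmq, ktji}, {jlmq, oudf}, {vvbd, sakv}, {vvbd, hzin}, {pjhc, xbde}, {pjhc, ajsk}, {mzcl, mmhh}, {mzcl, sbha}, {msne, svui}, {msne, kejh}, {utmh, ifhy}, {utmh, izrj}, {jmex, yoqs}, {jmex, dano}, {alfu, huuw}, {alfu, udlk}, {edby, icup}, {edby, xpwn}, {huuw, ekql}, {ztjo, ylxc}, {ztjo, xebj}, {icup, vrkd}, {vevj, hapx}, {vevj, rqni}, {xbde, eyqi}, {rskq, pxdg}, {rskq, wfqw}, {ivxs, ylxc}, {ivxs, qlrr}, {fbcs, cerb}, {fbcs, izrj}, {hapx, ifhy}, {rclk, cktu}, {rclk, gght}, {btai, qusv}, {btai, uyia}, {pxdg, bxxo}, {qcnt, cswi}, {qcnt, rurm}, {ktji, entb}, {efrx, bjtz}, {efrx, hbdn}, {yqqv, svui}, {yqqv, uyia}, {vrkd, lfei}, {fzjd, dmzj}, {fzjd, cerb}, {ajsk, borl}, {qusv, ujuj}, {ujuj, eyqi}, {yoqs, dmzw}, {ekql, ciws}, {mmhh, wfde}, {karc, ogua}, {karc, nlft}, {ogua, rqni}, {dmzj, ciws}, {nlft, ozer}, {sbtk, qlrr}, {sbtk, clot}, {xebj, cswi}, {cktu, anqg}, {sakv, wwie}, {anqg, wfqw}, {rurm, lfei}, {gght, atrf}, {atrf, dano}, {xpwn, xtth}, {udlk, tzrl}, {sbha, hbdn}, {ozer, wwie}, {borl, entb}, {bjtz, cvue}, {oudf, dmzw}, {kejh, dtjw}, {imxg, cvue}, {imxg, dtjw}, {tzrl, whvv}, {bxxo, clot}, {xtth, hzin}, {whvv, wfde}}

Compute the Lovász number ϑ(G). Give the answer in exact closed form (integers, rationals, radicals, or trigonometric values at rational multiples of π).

Vertex alfu has 2 neighbors: huuw, udlk.
Vertex vvbd has 2 neighbors: sakv, hzin.
deg(svui) = 2; N(svui) = {msne, yqqv}.
deg(mmhh) = 2; N(mmhh) = {mzcl, wfde}.
Every vertex has degree 2 (N=81); this is C_{81}, the 81-cycle.
A has 41 distinct eigenvalues ≈ [2.0, 1.994, 1.976, 1.946, 1.904, 1.851, 1.787, 1.712, 1.627, 1.532, 1.428, 1.315, 1.194, 1.066, 0.932, 0.792, 0.647, 0.499, 0.347, 0.194, 0.039, -0.116, -0.271, -0.423, -0.574, -0.72, -0.863, -1.0, -1.131, -1.256, -1.372, -1.481, -1.581, -1.671, -1.751, -1.821, -1.879, -1.927, -1.963, -1.986, -1.998].
Lovász (edge-transitive): ϑ = −81·(-2*cos(pi/81))/((2)−(-2*cos(pi/81))) = 81*cos(pi/81)/(cos(pi/81) + 1).
≈ 40.4848 (to 4 d.p.).
Check 40 ≤ 81*cos(pi/81)/(cos(pi/81) + 1) ≤ 41: both strict.

81*cos(pi/81)/(cos(pi/81) + 1)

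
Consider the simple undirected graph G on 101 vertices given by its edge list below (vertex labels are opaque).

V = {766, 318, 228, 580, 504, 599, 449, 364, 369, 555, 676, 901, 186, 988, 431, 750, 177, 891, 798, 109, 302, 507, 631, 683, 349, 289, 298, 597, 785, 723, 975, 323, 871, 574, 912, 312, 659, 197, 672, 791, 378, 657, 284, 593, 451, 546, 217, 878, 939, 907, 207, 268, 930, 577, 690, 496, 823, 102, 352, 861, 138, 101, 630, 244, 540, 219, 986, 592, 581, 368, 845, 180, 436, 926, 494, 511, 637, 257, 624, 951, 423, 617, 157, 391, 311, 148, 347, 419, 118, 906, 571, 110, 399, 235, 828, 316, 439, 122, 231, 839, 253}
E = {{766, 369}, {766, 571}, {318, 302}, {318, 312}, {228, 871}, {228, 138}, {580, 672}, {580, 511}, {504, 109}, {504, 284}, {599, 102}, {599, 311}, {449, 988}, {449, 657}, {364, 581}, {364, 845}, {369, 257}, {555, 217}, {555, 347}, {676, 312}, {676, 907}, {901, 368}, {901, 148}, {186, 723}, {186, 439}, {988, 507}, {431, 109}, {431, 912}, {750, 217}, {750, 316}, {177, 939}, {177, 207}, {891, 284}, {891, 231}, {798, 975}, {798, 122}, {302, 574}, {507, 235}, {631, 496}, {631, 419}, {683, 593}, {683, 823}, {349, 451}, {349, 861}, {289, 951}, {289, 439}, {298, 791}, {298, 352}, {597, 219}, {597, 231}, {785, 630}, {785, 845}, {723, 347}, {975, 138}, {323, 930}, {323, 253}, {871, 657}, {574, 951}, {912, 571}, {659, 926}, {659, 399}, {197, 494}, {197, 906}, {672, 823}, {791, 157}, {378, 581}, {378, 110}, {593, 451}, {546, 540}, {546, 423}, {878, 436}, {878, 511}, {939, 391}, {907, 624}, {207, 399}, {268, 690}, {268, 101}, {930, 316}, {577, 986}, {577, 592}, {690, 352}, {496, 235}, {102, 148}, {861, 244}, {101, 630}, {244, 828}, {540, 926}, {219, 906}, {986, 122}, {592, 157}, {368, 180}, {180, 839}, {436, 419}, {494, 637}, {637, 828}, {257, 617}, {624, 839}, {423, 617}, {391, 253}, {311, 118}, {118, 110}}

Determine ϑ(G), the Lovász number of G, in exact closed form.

N(912) = {431, 571}, |N(912)| = 2.
N(431) = {109, 912}, |N(431)| = 2.
Vertex 228 has 2 neighbors: 871, 138.
Vertex 871 has 2 neighbors: 228, 657.
Every vertex has degree 2 (N=101); connected 2-regular on 101 ⇒ C_{101}.
spec(A) ≈ [2.0, 1.996, 1.985, 1.965, 1.938, 1.904, 1.862, 1.813, 1.757, 1.695, 1.625, 1.55, 1.468, 1.381, 1.288, 1.191, 1.088, 0.982, 0.872, 0.758, 0.642, 0.523, 0.402, 0.279, 0.155, 0.031, -0.093, -0.217, -0.34, -0.462, -0.582, -0.7, -0.815, -0.927, -1.036, -1.14, -1.24, -1.335, -1.425, -1.51, -1.588, -1.661, -1.727, -1.786, -1.839, -1.884, -1.922, -1.953, -1.976, -1.991, -1.999] (distinct, 3 d.p.).
Lovász (edge-transitive): ϑ = −101·(-2*cos(pi/101))/((2)−(-2*cos(pi/101))) = 101*cos(pi/101)/(cos(pi/101) + 1).
= 50.48778317… (decimal).
Lovász sandwich 50 ≤ 101*cos(pi/101)/(cos(pi/101) + 1) ≤ 51: both strict.

101*cos(pi/101)/(cos(pi/101) + 1)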